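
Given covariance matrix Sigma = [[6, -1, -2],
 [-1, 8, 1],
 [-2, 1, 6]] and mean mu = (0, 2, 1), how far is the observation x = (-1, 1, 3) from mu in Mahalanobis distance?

Step 1 — centre the observation: (x - mu) = (-1, -1, 2).

Step 2 — invert Sigma (cofactor / det for 3×3, or solve directly):
  Sigma^{-1} = [[0.1895, 0.0161, 0.0605],
 [0.0161, 0.129, -0.0161],
 [0.0605, -0.0161, 0.1895]].

Step 3 — form the quadratic (x - mu)^T · Sigma^{-1} · (x - mu):
  Sigma^{-1} · (x - mu) = (-0.0847, -0.1774, 0.3347).
  (x - mu)^T · [Sigma^{-1} · (x - mu)] = (-1)·(-0.0847) + (-1)·(-0.1774) + (2)·(0.3347) = 0.9315.

Step 4 — take square root: d = √(0.9315) ≈ 0.9651.

d(x, mu) = √(0.9315) ≈ 0.9651


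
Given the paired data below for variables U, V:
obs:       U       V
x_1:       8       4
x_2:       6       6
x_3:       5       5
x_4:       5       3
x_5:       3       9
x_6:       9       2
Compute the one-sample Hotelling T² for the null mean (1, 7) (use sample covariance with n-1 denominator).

Step 1 — sample mean vector:
  mean(U) = (8 + 6 + 5 + 5 + 3 + 9) / 6 = 36/6 = 6
  mean(V) = (4 + 6 + 5 + 3 + 9 + 2) / 6 = 29/6 = 4.8333
  x̄ = (6, 4.8333),  deviation x̄ - mu_0 = (6, 4.8333) - (1, 7) = (5, -2.1667).

Step 2 — sample covariance matrix, S[i,j] = (1/(n-1)) · Σ_k (x_{k,i} - mean_i) · (x_{k,j} - mean_j), divisor n-1 = 5:
  S[U,U] = ((2)·(2) + (0)·(0) + (-1)·(-1) + (-1)·(-1) + (-3)·(-3) + (3)·(3)) / 5 = 24/5 = 4.8
  S[U,V] = ((2)·(-0.8333) + (0)·(1.1667) + (-1)·(0.1667) + (-1)·(-1.8333) + (-3)·(4.1667) + (3)·(-2.8333)) / 5 = -21/5 = -4.2
  S[V,V] = ((-0.8333)·(-0.8333) + (1.1667)·(1.1667) + (0.1667)·(0.1667) + (-1.8333)·(-1.8333) + (4.1667)·(4.1667) + (-2.8333)·(-2.8333)) / 5 = 30.8333/5 = 6.1667
  S = [[4.8, -4.2],
 [-4.2, 6.1667]].

Step 3 — invert S. det(S) = 4.8·6.1667 - (-4.2)² = 11.96.
  S^{-1} = (1/det) · [[d, -b], [-b, a]] = [[0.5156, 0.3512],
 [0.3512, 0.4013]].

Step 4 — quadratic form (x̄ - mu_0)^T · S^{-1} · (x̄ - mu_0):
  S^{-1} · (x̄ - mu_0) = (1.8172, 0.8863),
  (x̄ - mu_0)^T · [...] = (5)·(1.8172) + (-2.1667)·(0.8863) = 7.1656.

Step 5 — scale by n: T² = 6 · 7.1656 = 42.9933.

T² ≈ 42.9933


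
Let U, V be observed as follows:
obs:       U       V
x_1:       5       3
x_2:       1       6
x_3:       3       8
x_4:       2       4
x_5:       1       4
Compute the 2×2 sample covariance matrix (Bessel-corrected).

Step 1 — column means:
  mean(U) = (5 + 1 + 3 + 2 + 1) / 5 = 12/5 = 2.4
  mean(V) = (3 + 6 + 8 + 4 + 4) / 5 = 25/5 = 5

Step 2 — sample covariance S[i,j] = (1/(n-1)) · Σ_k (x_{k,i} - mean_i) · (x_{k,j} - mean_j), with n-1 = 4.
  S[U,U] = ((2.6)·(2.6) + (-1.4)·(-1.4) + (0.6)·(0.6) + (-0.4)·(-0.4) + (-1.4)·(-1.4)) / 4 = 11.2/4 = 2.8
  S[U,V] = ((2.6)·(-2) + (-1.4)·(1) + (0.6)·(3) + (-0.4)·(-1) + (-1.4)·(-1)) / 4 = -3/4 = -0.75
  S[V,V] = ((-2)·(-2) + (1)·(1) + (3)·(3) + (-1)·(-1) + (-1)·(-1)) / 4 = 16/4 = 4

S is symmetric (S[j,i] = S[i,j]). Assembling:

S = [[2.8, -0.75],
 [-0.75, 4]]


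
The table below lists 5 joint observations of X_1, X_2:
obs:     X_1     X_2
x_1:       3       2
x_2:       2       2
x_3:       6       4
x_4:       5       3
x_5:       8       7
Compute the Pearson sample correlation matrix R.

Step 1 — column means:
  mean(X_1) = (3 + 2 + 6 + 5 + 8) / 5 = 24/5 = 4.8
  mean(X_2) = (2 + 2 + 4 + 3 + 7) / 5 = 18/5 = 3.6

Step 2 — sample variances and covariances s[i,j] = (1/(n-1)) · Σ_k (x_{k,i} - mean_i) · (x_{k,j} - mean_j), with n-1 = 4:
  s[X_1,X_1] = ((-1.8)·(-1.8) + (-2.8)·(-2.8) + (1.2)·(1.2) + (0.2)·(0.2) + (3.2)·(3.2)) / 4 = 22.8/4 = 5.7
  s[X_1,X_2] = ((-1.8)·(-1.6) + (-2.8)·(-1.6) + (1.2)·(0.4) + (0.2)·(-0.6) + (3.2)·(3.4)) / 4 = 18.6/4 = 4.65
  s[X_2,X_2] = ((-1.6)·(-1.6) + (-1.6)·(-1.6) + (0.4)·(0.4) + (-0.6)·(-0.6) + (3.4)·(3.4)) / 4 = 17.2/4 = 4.3
  Sample standard deviations s_i = √(s[i,i]):
  s(X_1) = √(5.7) = 2.3875
  s(X_2) = √(4.3) = 2.0736

Step 3 — r_{ij} = s_{ij} / (s_i · s_j):
  r[X_1,X_1] = 1 (diagonal).
  r[X_1,X_2] = 4.65 / (2.3875 · 2.0736) = 4.65 / 4.9508 = 0.9393
  r[X_2,X_2] = 1 (diagonal).

R is symmetric with unit diagonal. Assembling:

R = [[1, 0.9393],
 [0.9393, 1]]


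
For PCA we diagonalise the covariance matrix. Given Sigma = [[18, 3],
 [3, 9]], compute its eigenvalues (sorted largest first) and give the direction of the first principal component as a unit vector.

Step 1 — characteristic polynomial of 2×2 Sigma:
  det(Sigma - λI) = λ² - trace · λ + det = 0.
  trace = 18 + 9 = 27, det = 18·9 - (3)² = 153.
Step 2 — discriminant:
  Δ = trace² - 4·det = 729 - 612 = 117.
Step 3 — eigenvalues:
  λ = (trace ± √Δ)/2 = (27 ± 10.8167)/2,
  λ_1 = 18.9083,  λ_2 = 8.0917.

Step 4 — unit eigenvector for λ_1: solve (Sigma - λ_1 I)v = 0. First row:
  (18 - 18.9083)·v_x + (3)·v_y = 0, i.e. (-0.9083)·v_x + (3)·v_y = 0,
  so v ∝ (b, λ_1 - a) = (3, 0.9083) = u.
  ||u|| = √((3)² + (0.9083)²) = √(9.8251) ≈ 3.1345,
  v_1 = u/||u|| ≈ (0.9571, 0.2898) (||v_1|| = 1).

λ_1 = 18.9083,  λ_2 = 8.0917;  v_1 ≈ (0.9571, 0.2898)


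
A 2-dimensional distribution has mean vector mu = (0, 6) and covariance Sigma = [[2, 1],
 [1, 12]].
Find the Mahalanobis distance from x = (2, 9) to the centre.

Step 1 — centre the observation: (x - mu) = (2, 3).

Step 2 — invert Sigma. det(Sigma) = 2·12 - (1)² = 23.
  Sigma^{-1} = (1/det) · [[d, -b], [-b, a]] = [[0.5217, -0.0435],
 [-0.0435, 0.087]].

Step 3 — form the quadratic (x - mu)^T · Sigma^{-1} · (x - mu):
  Sigma^{-1} · (x - mu) = (0.913, 0.1739).
  (x - mu)^T · [Sigma^{-1} · (x - mu)] = (2)·(0.913) + (3)·(0.1739) = 2.3478.

Step 4 — take square root: d = √(2.3478) ≈ 1.5323.

d(x, mu) = √(2.3478) ≈ 1.5323


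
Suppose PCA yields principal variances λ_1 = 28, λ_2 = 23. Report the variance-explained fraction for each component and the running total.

Step 1 — total variance = trace(Sigma) = Σ λ_i = 28 + 23 = 51.

Step 2 — fraction explained by component i = λ_i / Σ λ:
  PC1: 28/51 = 0.549
  PC2: 23/51 = 0.451

Step 3 — cumulative fraction after k components = (λ_1 + ... + λ_k) / Σ λ:
  k = 1: 28/51 = 0.549
  k = 2: (28 + 23)/51 = 51/51 = 1

Summary (fraction, with percent):

explained: PC1 0.549 (54.9%), PC2 0.451 (45.1%);  cumulative: 0.549, 1


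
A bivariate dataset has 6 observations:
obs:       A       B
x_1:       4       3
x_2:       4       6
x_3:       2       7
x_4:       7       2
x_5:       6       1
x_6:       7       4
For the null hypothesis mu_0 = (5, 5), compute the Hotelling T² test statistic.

Step 1 — sample mean vector:
  mean(A) = (4 + 4 + 2 + 7 + 6 + 7) / 6 = 30/6 = 5
  mean(B) = (3 + 6 + 7 + 2 + 1 + 4) / 6 = 23/6 = 3.8333
  x̄ = (5, 3.8333),  deviation x̄ - mu_0 = (5, 3.8333) - (5, 5) = (0, -1.1667).

Step 2 — sample covariance matrix, S[i,j] = (1/(n-1)) · Σ_k (x_{k,i} - mean_i) · (x_{k,j} - mean_j), divisor n-1 = 5:
  S[A,A] = ((-1)·(-1) + (-1)·(-1) + (-3)·(-3) + (2)·(2) + (1)·(1) + (2)·(2)) / 5 = 20/5 = 4
  S[A,B] = ((-1)·(-0.8333) + (-1)·(2.1667) + (-3)·(3.1667) + (2)·(-1.8333) + (1)·(-2.8333) + (2)·(0.1667)) / 5 = -17/5 = -3.4
  S[B,B] = ((-0.8333)·(-0.8333) + (2.1667)·(2.1667) + (3.1667)·(3.1667) + (-1.8333)·(-1.8333) + (-2.8333)·(-2.8333) + (0.1667)·(0.1667)) / 5 = 26.8333/5 = 5.3667
  S = [[4, -3.4],
 [-3.4, 5.3667]].

Step 3 — invert S. det(S) = 4·5.3667 - (-3.4)² = 9.9067.
  S^{-1} = (1/det) · [[d, -b], [-b, a]] = [[0.5417, 0.3432],
 [0.3432, 0.4038]].

Step 4 — quadratic form (x̄ - mu_0)^T · S^{-1} · (x̄ - mu_0):
  S^{-1} · (x̄ - mu_0) = (-0.4004, -0.4711),
  (x̄ - mu_0)^T · [...] = (0)·(-0.4004) + (-1.1667)·(-0.4711) = 0.5496.

Step 5 — scale by n: T² = 6 · 0.5496 = 3.2974.

T² ≈ 3.2974


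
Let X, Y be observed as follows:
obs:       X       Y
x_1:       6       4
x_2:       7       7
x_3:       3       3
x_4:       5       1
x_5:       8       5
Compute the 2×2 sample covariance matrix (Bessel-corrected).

Step 1 — column means:
  mean(X) = (6 + 7 + 3 + 5 + 8) / 5 = 29/5 = 5.8
  mean(Y) = (4 + 7 + 3 + 1 + 5) / 5 = 20/5 = 4

Step 2 — sample covariance S[i,j] = (1/(n-1)) · Σ_k (x_{k,i} - mean_i) · (x_{k,j} - mean_j), with n-1 = 4.
  S[X,X] = ((0.2)·(0.2) + (1.2)·(1.2) + (-2.8)·(-2.8) + (-0.8)·(-0.8) + (2.2)·(2.2)) / 4 = 14.8/4 = 3.7
  S[X,Y] = ((0.2)·(0) + (1.2)·(3) + (-2.8)·(-1) + (-0.8)·(-3) + (2.2)·(1)) / 4 = 11/4 = 2.75
  S[Y,Y] = ((0)·(0) + (3)·(3) + (-1)·(-1) + (-3)·(-3) + (1)·(1)) / 4 = 20/4 = 5

S is symmetric (S[j,i] = S[i,j]). Assembling:

S = [[3.7, 2.75],
 [2.75, 5]]


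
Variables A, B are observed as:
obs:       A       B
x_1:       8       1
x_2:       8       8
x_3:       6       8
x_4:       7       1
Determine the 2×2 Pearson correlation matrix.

Step 1 — column means:
  mean(A) = (8 + 8 + 6 + 7) / 4 = 29/4 = 7.25
  mean(B) = (1 + 8 + 8 + 1) / 4 = 18/4 = 4.5

Step 2 — sample variances and covariances s[i,j] = (1/(n-1)) · Σ_k (x_{k,i} - mean_i) · (x_{k,j} - mean_j), with n-1 = 3:
  s[A,A] = ((0.75)·(0.75) + (0.75)·(0.75) + (-1.25)·(-1.25) + (-0.25)·(-0.25)) / 3 = 2.75/3 = 0.9167
  s[A,B] = ((0.75)·(-3.5) + (0.75)·(3.5) + (-1.25)·(3.5) + (-0.25)·(-3.5)) / 3 = -3.5/3 = -1.1667
  s[B,B] = ((-3.5)·(-3.5) + (3.5)·(3.5) + (3.5)·(3.5) + (-3.5)·(-3.5)) / 3 = 49/3 = 16.3333
  Sample standard deviations s_i = √(s[i,i]):
  s(A) = √(0.9167) = 0.9574
  s(B) = √(16.3333) = 4.0415

Step 3 — r_{ij} = s_{ij} / (s_i · s_j):
  r[A,A] = 1 (diagonal).
  r[A,B] = -1.1667 / (0.9574 · 4.0415) = -1.1667 / 3.8694 = -0.3015
  r[B,B] = 1 (diagonal).

R is symmetric with unit diagonal. Assembling:

R = [[1, -0.3015],
 [-0.3015, 1]]


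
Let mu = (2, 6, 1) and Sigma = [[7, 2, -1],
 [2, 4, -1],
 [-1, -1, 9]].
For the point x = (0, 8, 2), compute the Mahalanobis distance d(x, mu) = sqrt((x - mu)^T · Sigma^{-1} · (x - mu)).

Step 1 — centre the observation: (x - mu) = (-2, 2, 1).

Step 2 — invert Sigma (cofactor / det for 3×3, or solve directly):
  Sigma^{-1} = [[0.1675, -0.0813, 0.0096],
 [-0.0813, 0.2967, 0.0239],
 [0.0096, 0.0239, 0.1148]].

Step 3 — form the quadratic (x - mu)^T · Sigma^{-1} · (x - mu):
  Sigma^{-1} · (x - mu) = (-0.488, 0.7799, 0.1435).
  (x - mu)^T · [Sigma^{-1} · (x - mu)] = (-2)·(-0.488) + (2)·(0.7799) + (1)·(0.1435) = 2.6794.

Step 4 — take square root: d = √(2.6794) ≈ 1.6369.

d(x, mu) = √(2.6794) ≈ 1.6369


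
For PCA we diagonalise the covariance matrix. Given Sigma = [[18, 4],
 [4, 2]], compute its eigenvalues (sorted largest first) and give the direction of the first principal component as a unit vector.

Step 1 — characteristic polynomial of 2×2 Sigma:
  det(Sigma - λI) = λ² - trace · λ + det = 0.
  trace = 18 + 2 = 20, det = 18·2 - (4)² = 20.
Step 2 — discriminant:
  Δ = trace² - 4·det = 400 - 80 = 320.
Step 3 — eigenvalues:
  λ = (trace ± √Δ)/2 = (20 ± 17.8885)/2,
  λ_1 = 18.9443,  λ_2 = 1.0557.

Step 4 — unit eigenvector for λ_1: solve (Sigma - λ_1 I)v = 0. First row:
  (18 - 18.9443)·v_x + (4)·v_y = 0, i.e. (-0.9443)·v_x + (4)·v_y = 0,
  so v ∝ (b, λ_1 - a) = (4, 0.9443) = u.
  ||u|| = √((4)² + (0.9443)²) = √(16.8916) ≈ 4.1099,
  v_1 = u/||u|| ≈ (0.9732, 0.2298) (||v_1|| = 1).

λ_1 = 18.9443,  λ_2 = 1.0557;  v_1 ≈ (0.9732, 0.2298)


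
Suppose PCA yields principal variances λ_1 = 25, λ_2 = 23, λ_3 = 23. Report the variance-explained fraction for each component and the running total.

Step 1 — total variance = trace(Sigma) = Σ λ_i = 25 + 23 + 23 = 71.

Step 2 — fraction explained by component i = λ_i / Σ λ:
  PC1: 25/71 = 0.3521
  PC2: 23/71 = 0.3239
  PC3: 23/71 = 0.3239

Step 3 — cumulative fraction after k components = (λ_1 + ... + λ_k) / Σ λ:
  k = 1: 25/71 = 0.3521
  k = 2: (25 + 23)/71 = 48/71 = 0.6761
  k = 3: (25 + 23 + 23)/71 = 71/71 = 1

Summary (fraction, with percent):

explained: PC1 0.3521 (35.21%), PC2 0.3239 (32.39%), PC3 0.3239 (32.39%);  cumulative: 0.3521, 0.6761, 1


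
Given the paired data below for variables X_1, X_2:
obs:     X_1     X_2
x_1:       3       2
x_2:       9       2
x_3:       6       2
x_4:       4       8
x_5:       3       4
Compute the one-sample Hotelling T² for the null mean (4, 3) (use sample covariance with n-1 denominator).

Step 1 — sample mean vector:
  mean(X_1) = (3 + 9 + 6 + 4 + 3) / 5 = 25/5 = 5
  mean(X_2) = (2 + 2 + 2 + 8 + 4) / 5 = 18/5 = 3.6
  x̄ = (5, 3.6),  deviation x̄ - mu_0 = (5, 3.6) - (4, 3) = (1, 0.6).

Step 2 — sample covariance matrix, S[i,j] = (1/(n-1)) · Σ_k (x_{k,i} - mean_i) · (x_{k,j} - mean_j), divisor n-1 = 4:
  S[X_1,X_1] = ((-2)·(-2) + (4)·(4) + (1)·(1) + (-1)·(-1) + (-2)·(-2)) / 4 = 26/4 = 6.5
  S[X_1,X_2] = ((-2)·(-1.6) + (4)·(-1.6) + (1)·(-1.6) + (-1)·(4.4) + (-2)·(0.4)) / 4 = -10/4 = -2.5
  S[X_2,X_2] = ((-1.6)·(-1.6) + (-1.6)·(-1.6) + (-1.6)·(-1.6) + (4.4)·(4.4) + (0.4)·(0.4)) / 4 = 27.2/4 = 6.8
  S = [[6.5, -2.5],
 [-2.5, 6.8]].

Step 3 — invert S. det(S) = 6.5·6.8 - (-2.5)² = 37.95.
  S^{-1} = (1/det) · [[d, -b], [-b, a]] = [[0.1792, 0.0659],
 [0.0659, 0.1713]].

Step 4 — quadratic form (x̄ - mu_0)^T · S^{-1} · (x̄ - mu_0):
  S^{-1} · (x̄ - mu_0) = (0.2187, 0.1686),
  (x̄ - mu_0)^T · [...] = (1)·(0.2187) + (0.6)·(0.1686) = 0.3199.

Step 5 — scale by n: T² = 5 · 0.3199 = 1.5995.

T² ≈ 1.5995


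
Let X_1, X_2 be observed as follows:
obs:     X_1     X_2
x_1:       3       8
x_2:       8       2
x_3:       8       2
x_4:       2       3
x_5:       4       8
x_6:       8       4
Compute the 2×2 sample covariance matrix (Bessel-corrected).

Step 1 — column means:
  mean(X_1) = (3 + 8 + 8 + 2 + 4 + 8) / 6 = 33/6 = 5.5
  mean(X_2) = (8 + 2 + 2 + 3 + 8 + 4) / 6 = 27/6 = 4.5

Step 2 — sample covariance S[i,j] = (1/(n-1)) · Σ_k (x_{k,i} - mean_i) · (x_{k,j} - mean_j), with n-1 = 5.
  S[X_1,X_1] = ((-2.5)·(-2.5) + (2.5)·(2.5) + (2.5)·(2.5) + (-3.5)·(-3.5) + (-1.5)·(-1.5) + (2.5)·(2.5)) / 5 = 39.5/5 = 7.9
  S[X_1,X_2] = ((-2.5)·(3.5) + (2.5)·(-2.5) + (2.5)·(-2.5) + (-3.5)·(-1.5) + (-1.5)·(3.5) + (2.5)·(-0.5)) / 5 = -22.5/5 = -4.5
  S[X_2,X_2] = ((3.5)·(3.5) + (-2.5)·(-2.5) + (-2.5)·(-2.5) + (-1.5)·(-1.5) + (3.5)·(3.5) + (-0.5)·(-0.5)) / 5 = 39.5/5 = 7.9

S is symmetric (S[j,i] = S[i,j]). Assembling:

S = [[7.9, -4.5],
 [-4.5, 7.9]]


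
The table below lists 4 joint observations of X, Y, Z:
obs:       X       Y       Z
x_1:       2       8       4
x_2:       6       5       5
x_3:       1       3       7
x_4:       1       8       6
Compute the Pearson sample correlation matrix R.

Step 1 — column means:
  mean(X) = (2 + 6 + 1 + 1) / 4 = 10/4 = 2.5
  mean(Y) = (8 + 5 + 3 + 8) / 4 = 24/4 = 6
  mean(Z) = (4 + 5 + 7 + 6) / 4 = 22/4 = 5.5

Step 2 — sample variances and covariances s[i,j] = (1/(n-1)) · Σ_k (x_{k,i} - mean_i) · (x_{k,j} - mean_j), with n-1 = 3:
  s[X,X] = ((-0.5)·(-0.5) + (3.5)·(3.5) + (-1.5)·(-1.5) + (-1.5)·(-1.5)) / 3 = 17/3 = 5.6667
  s[X,Y] = ((-0.5)·(2) + (3.5)·(-1) + (-1.5)·(-3) + (-1.5)·(2)) / 3 = -3/3 = -1
  s[X,Z] = ((-0.5)·(-1.5) + (3.5)·(-0.5) + (-1.5)·(1.5) + (-1.5)·(0.5)) / 3 = -4/3 = -1.3333
  s[Y,Y] = ((2)·(2) + (-1)·(-1) + (-3)·(-3) + (2)·(2)) / 3 = 18/3 = 6
  s[Y,Z] = ((2)·(-1.5) + (-1)·(-0.5) + (-3)·(1.5) + (2)·(0.5)) / 3 = -6/3 = -2
  s[Z,Z] = ((-1.5)·(-1.5) + (-0.5)·(-0.5) + (1.5)·(1.5) + (0.5)·(0.5)) / 3 = 5/3 = 1.6667
  Sample standard deviations s_i = √(s[i,i]):
  s(X) = √(5.6667) = 2.3805
  s(Y) = √(6) = 2.4495
  s(Z) = √(1.6667) = 1.291

Step 3 — r_{ij} = s_{ij} / (s_i · s_j):
  r[X,X] = 1 (diagonal).
  r[X,Y] = -1 / (2.3805 · 2.4495) = -1 / 5.831 = -0.1715
  r[X,Z] = -1.3333 / (2.3805 · 1.291) = -1.3333 / 3.0732 = -0.4339
  r[Y,Y] = 1 (diagonal).
  r[Y,Z] = -2 / (2.4495 · 1.291) = -2 / 3.1623 = -0.6325
  r[Z,Z] = 1 (diagonal).

R is symmetric with unit diagonal. Assembling:

R = [[1, -0.1715, -0.4339],
 [-0.1715, 1, -0.6325],
 [-0.4339, -0.6325, 1]]


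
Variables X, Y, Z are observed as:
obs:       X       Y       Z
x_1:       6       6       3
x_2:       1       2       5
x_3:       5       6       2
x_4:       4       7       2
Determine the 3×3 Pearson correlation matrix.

Step 1 — column means:
  mean(X) = (6 + 1 + 5 + 4) / 4 = 16/4 = 4
  mean(Y) = (6 + 2 + 6 + 7) / 4 = 21/4 = 5.25
  mean(Z) = (3 + 5 + 2 + 2) / 4 = 12/4 = 3

Step 2 — sample variances and covariances s[i,j] = (1/(n-1)) · Σ_k (x_{k,i} - mean_i) · (x_{k,j} - mean_j), with n-1 = 3:
  s[X,X] = ((2)·(2) + (-3)·(-3) + (1)·(1) + (0)·(0)) / 3 = 14/3 = 4.6667
  s[X,Y] = ((2)·(0.75) + (-3)·(-3.25) + (1)·(0.75) + (0)·(1.75)) / 3 = 12/3 = 4
  s[X,Z] = ((2)·(0) + (-3)·(2) + (1)·(-1) + (0)·(-1)) / 3 = -7/3 = -2.3333
  s[Y,Y] = ((0.75)·(0.75) + (-3.25)·(-3.25) + (0.75)·(0.75) + (1.75)·(1.75)) / 3 = 14.75/3 = 4.9167
  s[Y,Z] = ((0.75)·(0) + (-3.25)·(2) + (0.75)·(-1) + (1.75)·(-1)) / 3 = -9/3 = -3
  s[Z,Z] = ((0)·(0) + (2)·(2) + (-1)·(-1) + (-1)·(-1)) / 3 = 6/3 = 2
  Sample standard deviations s_i = √(s[i,i]):
  s(X) = √(4.6667) = 2.1602
  s(Y) = √(4.9167) = 2.2174
  s(Z) = √(2) = 1.4142

Step 3 — r_{ij} = s_{ij} / (s_i · s_j):
  r[X,X] = 1 (diagonal).
  r[X,Y] = 4 / (2.1602 · 2.2174) = 4 / 4.79 = 0.8351
  r[X,Z] = -2.3333 / (2.1602 · 1.4142) = -2.3333 / 3.0551 = -0.7638
  r[Y,Y] = 1 (diagonal).
  r[Y,Z] = -3 / (2.2174 · 1.4142) = -3 / 3.1358 = -0.9567
  r[Z,Z] = 1 (diagonal).

R is symmetric with unit diagonal. Assembling:

R = [[1, 0.8351, -0.7638],
 [0.8351, 1, -0.9567],
 [-0.7638, -0.9567, 1]]


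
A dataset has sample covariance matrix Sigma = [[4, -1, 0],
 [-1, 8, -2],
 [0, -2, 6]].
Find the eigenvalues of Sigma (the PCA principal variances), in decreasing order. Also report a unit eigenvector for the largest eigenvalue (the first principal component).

Step 1 — characteristic polynomial p(λ) = det(λI - Sigma) = λ³ - tr·λ² + c_1·λ - det, where tr = trace, c_1 = sum of the principal 2×2 minors, det = det(Sigma):
  tr = 4 + 8 + 6 = 18,
  c_1 = (4·8 - (-1)²) + (4·6 - (0)²) + (8·6 - (-2)²) = 31 + 24 + 44 = 99,
  det = 4·(8·6 - (-2)²) - (-1)·((-1)·6 - (-2)·(0)) + (0)·((-1)·(-2) - 8·(0)) = 4·(44) - (-1)·(-6) + (0)·(2) = 170.
  So p(λ) = λ³ - 18λ² + 99λ - 170.
Step 2 — look for an integer root (rational root theorem: any rational root is an integer divisor of 170). Testing λ = 5:
  p(5) = 125 - 450 + 495 - 170 = 0  ✓
  Dividing out (λ - 5): p(λ) = (λ - 5)(λ² - 13λ + 34).
Step 3 — remaining eigenvalues from the quadratic λ² - 13λ + 34 = 0:
  Δ = 13² - 4·34 = 169 - 136 = 33,  λ = (13 ± √33)/2 = (13 ± 5.7446)/2 ≈ 9.3723 or 3.6277.
  Sorted: λ_1 = 9.3723,  λ_2 = 5,  λ_3 = 3.6277  (check: sum = 18 = tr ✓).

Step 4 — unit eigenvector for λ_1 ≈ 9.3723: v spans the null space of (Sigma - λ_1 I), whose rows are
  r_1 = (-5.3723, -1, 0),  r_2 = (-1, -1.3723, -2),  r_3 = (0, -2, -3.3723).
  v is orthogonal to every row, so take v ∝ r_1 × r_2 = ((-1)·(-2) - (0)·(-1.3723), (0)·(-1) - (-5.3723)·(-2), (-5.3723)·(-1.3723) - (-1)·(-1)) ≈ (2, -10.7446, 6.3723).
  Let u = (2, -10.7446, 6.3723).
  ||u|| = √((2)² + (-10.7446)² + (6.3723)²) = √(160.0516) ≈ 12.6511,  v_1 = u/||u|| ≈ (0.1581, -0.8493, 0.5037) (||v_1|| = 1).

λ_1 = 9.3723,  λ_2 = 5,  λ_3 = 3.6277;  v_1 ≈ (0.1581, -0.8493, 0.5037)


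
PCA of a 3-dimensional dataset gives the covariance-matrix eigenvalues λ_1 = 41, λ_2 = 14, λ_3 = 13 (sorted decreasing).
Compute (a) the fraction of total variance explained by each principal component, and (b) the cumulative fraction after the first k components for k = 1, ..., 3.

Step 1 — total variance = trace(Sigma) = Σ λ_i = 41 + 14 + 13 = 68.

Step 2 — fraction explained by component i = λ_i / Σ λ:
  PC1: 41/68 = 0.6029
  PC2: 14/68 = 0.2059
  PC3: 13/68 = 0.1912

Step 3 — cumulative fraction after k components = (λ_1 + ... + λ_k) / Σ λ:
  k = 1: 41/68 = 0.6029
  k = 2: (41 + 14)/68 = 55/68 = 0.8088
  k = 3: (41 + 14 + 13)/68 = 68/68 = 1

Summary (fraction, with percent):

explained: PC1 0.6029 (60.29%), PC2 0.2059 (20.59%), PC3 0.1912 (19.12%);  cumulative: 0.6029, 0.8088, 1


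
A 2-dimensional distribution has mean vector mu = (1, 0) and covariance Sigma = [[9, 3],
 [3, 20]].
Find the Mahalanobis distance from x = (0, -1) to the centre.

Step 1 — centre the observation: (x - mu) = (-1, -1).

Step 2 — invert Sigma. det(Sigma) = 9·20 - (3)² = 171.
  Sigma^{-1} = (1/det) · [[d, -b], [-b, a]] = [[0.117, -0.0175],
 [-0.0175, 0.0526]].

Step 3 — form the quadratic (x - mu)^T · Sigma^{-1} · (x - mu):
  Sigma^{-1} · (x - mu) = (-0.0994, -0.0351).
  (x - mu)^T · [Sigma^{-1} · (x - mu)] = (-1)·(-0.0994) + (-1)·(-0.0351) = 0.1345.

Step 4 — take square root: d = √(0.1345) ≈ 0.3667.

d(x, mu) = √(0.1345) ≈ 0.3667


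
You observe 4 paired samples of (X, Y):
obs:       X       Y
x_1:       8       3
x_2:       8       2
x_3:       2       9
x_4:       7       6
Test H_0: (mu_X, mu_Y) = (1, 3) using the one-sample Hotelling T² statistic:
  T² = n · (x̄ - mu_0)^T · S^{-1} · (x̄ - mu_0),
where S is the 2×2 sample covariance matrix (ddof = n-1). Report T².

Step 1 — sample mean vector:
  mean(X) = (8 + 8 + 2 + 7) / 4 = 25/4 = 6.25
  mean(Y) = (3 + 2 + 9 + 6) / 4 = 20/4 = 5
  x̄ = (6.25, 5),  deviation x̄ - mu_0 = (6.25, 5) - (1, 3) = (5.25, 2).

Step 2 — sample covariance matrix, S[i,j] = (1/(n-1)) · Σ_k (x_{k,i} - mean_i) · (x_{k,j} - mean_j), divisor n-1 = 3:
  S[X,X] = ((1.75)·(1.75) + (1.75)·(1.75) + (-4.25)·(-4.25) + (0.75)·(0.75)) / 3 = 24.75/3 = 8.25
  S[X,Y] = ((1.75)·(-2) + (1.75)·(-3) + (-4.25)·(4) + (0.75)·(1)) / 3 = -25/3 = -8.3333
  S[Y,Y] = ((-2)·(-2) + (-3)·(-3) + (4)·(4) + (1)·(1)) / 3 = 30/3 = 10
  S = [[8.25, -8.3333],
 [-8.3333, 10]].

Step 3 — invert S. det(S) = 8.25·10 - (-8.3333)² = 13.0556.
  S^{-1} = (1/det) · [[d, -b], [-b, a]] = [[0.766, 0.6383],
 [0.6383, 0.6319]].

Step 4 — quadratic form (x̄ - mu_0)^T · S^{-1} · (x̄ - mu_0):
  S^{-1} · (x̄ - mu_0) = (5.2979, 4.6149),
  (x̄ - mu_0)^T · [...] = (5.25)·(5.2979) + (2)·(4.6149) = 37.0436.

Step 5 — scale by n: T² = 4 · 37.0436 = 148.1745.

T² ≈ 148.1745


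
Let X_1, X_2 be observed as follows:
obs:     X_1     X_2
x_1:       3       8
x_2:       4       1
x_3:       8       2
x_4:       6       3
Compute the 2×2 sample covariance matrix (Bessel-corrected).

Step 1 — column means:
  mean(X_1) = (3 + 4 + 8 + 6) / 4 = 21/4 = 5.25
  mean(X_2) = (8 + 1 + 2 + 3) / 4 = 14/4 = 3.5

Step 2 — sample covariance S[i,j] = (1/(n-1)) · Σ_k (x_{k,i} - mean_i) · (x_{k,j} - mean_j), with n-1 = 3.
  S[X_1,X_1] = ((-2.25)·(-2.25) + (-1.25)·(-1.25) + (2.75)·(2.75) + (0.75)·(0.75)) / 3 = 14.75/3 = 4.9167
  S[X_1,X_2] = ((-2.25)·(4.5) + (-1.25)·(-2.5) + (2.75)·(-1.5) + (0.75)·(-0.5)) / 3 = -11.5/3 = -3.8333
  S[X_2,X_2] = ((4.5)·(4.5) + (-2.5)·(-2.5) + (-1.5)·(-1.5) + (-0.5)·(-0.5)) / 3 = 29/3 = 9.6667

S is symmetric (S[j,i] = S[i,j]). Assembling:

S = [[4.9167, -3.8333],
 [-3.8333, 9.6667]]


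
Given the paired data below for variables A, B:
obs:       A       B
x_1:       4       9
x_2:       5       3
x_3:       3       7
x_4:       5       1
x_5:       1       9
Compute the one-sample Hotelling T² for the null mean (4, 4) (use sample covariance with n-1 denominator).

Step 1 — sample mean vector:
  mean(A) = (4 + 5 + 3 + 5 + 1) / 5 = 18/5 = 3.6
  mean(B) = (9 + 3 + 7 + 1 + 9) / 5 = 29/5 = 5.8
  x̄ = (3.6, 5.8),  deviation x̄ - mu_0 = (3.6, 5.8) - (4, 4) = (-0.4, 1.8).

Step 2 — sample covariance matrix, S[i,j] = (1/(n-1)) · Σ_k (x_{k,i} - mean_i) · (x_{k,j} - mean_j), divisor n-1 = 4:
  S[A,A] = ((0.4)·(0.4) + (1.4)·(1.4) + (-0.6)·(-0.6) + (1.4)·(1.4) + (-2.6)·(-2.6)) / 4 = 11.2/4 = 2.8
  S[A,B] = ((0.4)·(3.2) + (1.4)·(-2.8) + (-0.6)·(1.2) + (1.4)·(-4.8) + (-2.6)·(3.2)) / 4 = -18.4/4 = -4.6
  S[B,B] = ((3.2)·(3.2) + (-2.8)·(-2.8) + (1.2)·(1.2) + (-4.8)·(-4.8) + (3.2)·(3.2)) / 4 = 52.8/4 = 13.2
  S = [[2.8, -4.6],
 [-4.6, 13.2]].

Step 3 — invert S. det(S) = 2.8·13.2 - (-4.6)² = 15.8.
  S^{-1} = (1/det) · [[d, -b], [-b, a]] = [[0.8354, 0.2911],
 [0.2911, 0.1772]].

Step 4 — quadratic form (x̄ - mu_0)^T · S^{-1} · (x̄ - mu_0):
  S^{-1} · (x̄ - mu_0) = (0.1899, 0.2025),
  (x̄ - mu_0)^T · [...] = (-0.4)·(0.1899) + (1.8)·(0.2025) = 0.2886.

Step 5 — scale by n: T² = 5 · 0.2886 = 1.443.

T² ≈ 1.443


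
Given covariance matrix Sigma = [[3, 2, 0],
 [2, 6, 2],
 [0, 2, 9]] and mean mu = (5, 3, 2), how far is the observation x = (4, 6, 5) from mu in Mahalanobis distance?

Step 1 — centre the observation: (x - mu) = (-1, 3, 3).

Step 2 — invert Sigma (cofactor / det for 3×3, or solve directly):
  Sigma^{-1} = [[0.4386, -0.1579, 0.0351],
 [-0.1579, 0.2368, -0.0526],
 [0.0351, -0.0526, 0.1228]].

Step 3 — form the quadratic (x - mu)^T · Sigma^{-1} · (x - mu):
  Sigma^{-1} · (x - mu) = (-0.807, 0.7105, 0.1754).
  (x - mu)^T · [Sigma^{-1} · (x - mu)] = (-1)·(-0.807) + (3)·(0.7105) + (3)·(0.1754) = 3.4649.

Step 4 — take square root: d = √(3.4649) ≈ 1.8614.

d(x, mu) = √(3.4649) ≈ 1.8614


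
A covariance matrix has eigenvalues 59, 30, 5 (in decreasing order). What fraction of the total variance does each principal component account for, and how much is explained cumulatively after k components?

Step 1 — total variance = trace(Sigma) = Σ λ_i = 59 + 30 + 5 = 94.

Step 2 — fraction explained by component i = λ_i / Σ λ:
  PC1: 59/94 = 0.6277
  PC2: 30/94 = 0.3191
  PC3: 5/94 = 0.0532

Step 3 — cumulative fraction after k components = (λ_1 + ... + λ_k) / Σ λ:
  k = 1: 59/94 = 0.6277
  k = 2: (59 + 30)/94 = 89/94 = 0.9468
  k = 3: (59 + 30 + 5)/94 = 94/94 = 1

Summary (fraction, with percent):

explained: PC1 0.6277 (62.77%), PC2 0.3191 (31.91%), PC3 0.0532 (5.32%);  cumulative: 0.6277, 0.9468, 1


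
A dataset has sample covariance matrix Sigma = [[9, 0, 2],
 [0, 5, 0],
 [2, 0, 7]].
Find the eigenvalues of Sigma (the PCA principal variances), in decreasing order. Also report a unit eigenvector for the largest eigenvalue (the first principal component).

Step 1 — characteristic polynomial p(λ) = det(λI - Sigma) = λ³ - tr·λ² + c_1·λ - det, where tr = trace, c_1 = sum of the principal 2×2 minors, det = det(Sigma):
  tr = 9 + 5 + 7 = 21,
  c_1 = (9·5 - (0)²) + (9·7 - (2)²) + (5·7 - (0)²) = 45 + 59 + 35 = 139,
  det = 9·(5·7 - (0)²) - (0)·((0)·7 - (0)·(2)) + (2)·((0)·(0) - 5·(2)) = 9·(35) - (0)·(0) + (2)·(-10) = 295.
  So p(λ) = λ³ - 21λ² + 139λ - 295.
Step 2 — look for an integer root (rational root theorem: any rational root is an integer divisor of 295). Testing λ = 5:
  p(5) = 125 - 525 + 695 - 295 = 0  ✓
  Dividing out (λ - 5): p(λ) = (λ - 5)(λ² - 16λ + 59).
Step 3 — remaining eigenvalues from the quadratic λ² - 16λ + 59 = 0:
  Δ = 16² - 4·59 = 256 - 236 = 20,  λ = (16 ± √20)/2 = (16 ± 4.4721)/2 ≈ 10.2361 or 5.7639.
  Sorted: λ_1 = 10.2361,  λ_2 = 5.7639,  λ_3 = 5  (check: sum = 21 = tr ✓).

Step 4 — unit eigenvector for λ_1 ≈ 10.2361: v spans the null space of (Sigma - λ_1 I), whose rows are
  r_1 = (-1.2361, 0, 2),  r_2 = (0, -5.2361, 0),  r_3 = (2, 0, -3.2361).
  v is orthogonal to every row, so take v ∝ r_1 × r_2 = ((0)·(0) - (2)·(-5.2361), (2)·(0) - (-1.2361)·(0), (-1.2361)·(-5.2361) - (0)·(0)) ≈ (10.4721, 0, 6.4721).
  Let u = (10.4721, 0, 6.4721).
  ||u|| = √((10.4721)² + (0)² + (6.4721)²) = √(151.5542) ≈ 12.3107,  v_1 = u/||u|| ≈ (0.8507, 0, 0.5257) (||v_1|| = 1).

λ_1 = 10.2361,  λ_2 = 5.7639,  λ_3 = 5;  v_1 ≈ (0.8507, 0, 0.5257)


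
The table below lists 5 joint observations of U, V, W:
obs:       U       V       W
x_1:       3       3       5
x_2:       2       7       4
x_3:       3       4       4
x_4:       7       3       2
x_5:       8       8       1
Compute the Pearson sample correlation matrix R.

Step 1 — column means:
  mean(U) = (3 + 2 + 3 + 7 + 8) / 5 = 23/5 = 4.6
  mean(V) = (3 + 7 + 4 + 3 + 8) / 5 = 25/5 = 5
  mean(W) = (5 + 4 + 4 + 2 + 1) / 5 = 16/5 = 3.2

Step 2 — sample variances and covariances s[i,j] = (1/(n-1)) · Σ_k (x_{k,i} - mean_i) · (x_{k,j} - mean_j), with n-1 = 4:
  s[U,U] = ((-1.6)·(-1.6) + (-2.6)·(-2.6) + (-1.6)·(-1.6) + (2.4)·(2.4) + (3.4)·(3.4)) / 4 = 29.2/4 = 7.3
  s[U,V] = ((-1.6)·(-2) + (-2.6)·(2) + (-1.6)·(-1) + (2.4)·(-2) + (3.4)·(3)) / 4 = 5/4 = 1.25
  s[U,W] = ((-1.6)·(1.8) + (-2.6)·(0.8) + (-1.6)·(0.8) + (2.4)·(-1.2) + (3.4)·(-2.2)) / 4 = -16.6/4 = -4.15
  s[V,V] = ((-2)·(-2) + (2)·(2) + (-1)·(-1) + (-2)·(-2) + (3)·(3)) / 4 = 22/4 = 5.5
  s[V,W] = ((-2)·(1.8) + (2)·(0.8) + (-1)·(0.8) + (-2)·(-1.2) + (3)·(-2.2)) / 4 = -7/4 = -1.75
  s[W,W] = ((1.8)·(1.8) + (0.8)·(0.8) + (0.8)·(0.8) + (-1.2)·(-1.2) + (-2.2)·(-2.2)) / 4 = 10.8/4 = 2.7
  Sample standard deviations s_i = √(s[i,i]):
  s(U) = √(7.3) = 2.7019
  s(V) = √(5.5) = 2.3452
  s(W) = √(2.7) = 1.6432

Step 3 — r_{ij} = s_{ij} / (s_i · s_j):
  r[U,U] = 1 (diagonal).
  r[U,V] = 1.25 / (2.7019 · 2.3452) = 1.25 / 6.3364 = 0.1973
  r[U,W] = -4.15 / (2.7019 · 1.6432) = -4.15 / 4.4396 = -0.9348
  r[V,V] = 1 (diagonal).
  r[V,W] = -1.75 / (2.3452 · 1.6432) = -1.75 / 3.8536 = -0.4541
  r[W,W] = 1 (diagonal).

R is symmetric with unit diagonal. Assembling:

R = [[1, 0.1973, -0.9348],
 [0.1973, 1, -0.4541],
 [-0.9348, -0.4541, 1]]


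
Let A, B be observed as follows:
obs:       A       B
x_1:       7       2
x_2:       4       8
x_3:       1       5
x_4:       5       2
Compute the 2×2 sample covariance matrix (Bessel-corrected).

Step 1 — column means:
  mean(A) = (7 + 4 + 1 + 5) / 4 = 17/4 = 4.25
  mean(B) = (2 + 8 + 5 + 2) / 4 = 17/4 = 4.25

Step 2 — sample covariance S[i,j] = (1/(n-1)) · Σ_k (x_{k,i} - mean_i) · (x_{k,j} - mean_j), with n-1 = 3.
  S[A,A] = ((2.75)·(2.75) + (-0.25)·(-0.25) + (-3.25)·(-3.25) + (0.75)·(0.75)) / 3 = 18.75/3 = 6.25
  S[A,B] = ((2.75)·(-2.25) + (-0.25)·(3.75) + (-3.25)·(0.75) + (0.75)·(-2.25)) / 3 = -11.25/3 = -3.75
  S[B,B] = ((-2.25)·(-2.25) + (3.75)·(3.75) + (0.75)·(0.75) + (-2.25)·(-2.25)) / 3 = 24.75/3 = 8.25

S is symmetric (S[j,i] = S[i,j]). Assembling:

S = [[6.25, -3.75],
 [-3.75, 8.25]]


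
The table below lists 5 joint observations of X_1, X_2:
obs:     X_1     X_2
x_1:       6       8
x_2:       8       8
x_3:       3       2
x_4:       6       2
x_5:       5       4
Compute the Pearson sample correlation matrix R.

Step 1 — column means:
  mean(X_1) = (6 + 8 + 3 + 6 + 5) / 5 = 28/5 = 5.6
  mean(X_2) = (8 + 8 + 2 + 2 + 4) / 5 = 24/5 = 4.8

Step 2 — sample variances and covariances s[i,j] = (1/(n-1)) · Σ_k (x_{k,i} - mean_i) · (x_{k,j} - mean_j), with n-1 = 4:
  s[X_1,X_1] = ((0.4)·(0.4) + (2.4)·(2.4) + (-2.6)·(-2.6) + (0.4)·(0.4) + (-0.6)·(-0.6)) / 4 = 13.2/4 = 3.3
  s[X_1,X_2] = ((0.4)·(3.2) + (2.4)·(3.2) + (-2.6)·(-2.8) + (0.4)·(-2.8) + (-0.6)·(-0.8)) / 4 = 15.6/4 = 3.9
  s[X_2,X_2] = ((3.2)·(3.2) + (3.2)·(3.2) + (-2.8)·(-2.8) + (-2.8)·(-2.8) + (-0.8)·(-0.8)) / 4 = 36.8/4 = 9.2
  Sample standard deviations s_i = √(s[i,i]):
  s(X_1) = √(3.3) = 1.8166
  s(X_2) = √(9.2) = 3.0332

Step 3 — r_{ij} = s_{ij} / (s_i · s_j):
  r[X_1,X_1] = 1 (diagonal).
  r[X_1,X_2] = 3.9 / (1.8166 · 3.0332) = 3.9 / 5.51 = 0.7078
  r[X_2,X_2] = 1 (diagonal).

R is symmetric with unit diagonal. Assembling:

R = [[1, 0.7078],
 [0.7078, 1]]


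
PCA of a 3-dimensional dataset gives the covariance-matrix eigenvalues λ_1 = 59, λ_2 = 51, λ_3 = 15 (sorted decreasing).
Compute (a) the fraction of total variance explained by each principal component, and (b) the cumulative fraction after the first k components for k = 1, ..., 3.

Step 1 — total variance = trace(Sigma) = Σ λ_i = 59 + 51 + 15 = 125.

Step 2 — fraction explained by component i = λ_i / Σ λ:
  PC1: 59/125 = 0.472
  PC2: 51/125 = 0.408
  PC3: 15/125 = 0.12

Step 3 — cumulative fraction after k components = (λ_1 + ... + λ_k) / Σ λ:
  k = 1: 59/125 = 0.472
  k = 2: (59 + 51)/125 = 110/125 = 0.88
  k = 3: (59 + 51 + 15)/125 = 125/125 = 1

Summary (fraction, with percent):

explained: PC1 0.472 (47.2%), PC2 0.408 (40.8%), PC3 0.12 (12%);  cumulative: 0.472, 0.88, 1


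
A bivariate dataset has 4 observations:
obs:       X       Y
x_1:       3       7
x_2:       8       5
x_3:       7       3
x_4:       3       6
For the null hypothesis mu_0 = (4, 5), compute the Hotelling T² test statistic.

Step 1 — sample mean vector:
  mean(X) = (3 + 8 + 7 + 3) / 4 = 21/4 = 5.25
  mean(Y) = (7 + 5 + 3 + 6) / 4 = 21/4 = 5.25
  x̄ = (5.25, 5.25),  deviation x̄ - mu_0 = (5.25, 5.25) - (4, 5) = (1.25, 0.25).

Step 2 — sample covariance matrix, S[i,j] = (1/(n-1)) · Σ_k (x_{k,i} - mean_i) · (x_{k,j} - mean_j), divisor n-1 = 3:
  S[X,X] = ((-2.25)·(-2.25) + (2.75)·(2.75) + (1.75)·(1.75) + (-2.25)·(-2.25)) / 3 = 20.75/3 = 6.9167
  S[X,Y] = ((-2.25)·(1.75) + (2.75)·(-0.25) + (1.75)·(-2.25) + (-2.25)·(0.75)) / 3 = -10.25/3 = -3.4167
  S[Y,Y] = ((1.75)·(1.75) + (-0.25)·(-0.25) + (-2.25)·(-2.25) + (0.75)·(0.75)) / 3 = 8.75/3 = 2.9167
  S = [[6.9167, -3.4167],
 [-3.4167, 2.9167]].

Step 3 — invert S. det(S) = 6.9167·2.9167 - (-3.4167)² = 8.5.
  S^{-1} = (1/det) · [[d, -b], [-b, a]] = [[0.3431, 0.402],
 [0.402, 0.8137]].

Step 4 — quadratic form (x̄ - mu_0)^T · S^{-1} · (x̄ - mu_0):
  S^{-1} · (x̄ - mu_0) = (0.5294, 0.7059),
  (x̄ - mu_0)^T · [...] = (1.25)·(0.5294) + (0.25)·(0.7059) = 0.8382.

Step 5 — scale by n: T² = 4 · 0.8382 = 3.3529.

T² ≈ 3.3529


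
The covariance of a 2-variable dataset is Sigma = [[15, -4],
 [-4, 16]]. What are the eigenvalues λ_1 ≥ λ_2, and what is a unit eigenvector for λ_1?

Step 1 — characteristic polynomial of 2×2 Sigma:
  det(Sigma - λI) = λ² - trace · λ + det = 0.
  trace = 15 + 16 = 31, det = 15·16 - (-4)² = 224.
Step 2 — discriminant:
  Δ = trace² - 4·det = 961 - 896 = 65.
Step 3 — eigenvalues:
  λ = (trace ± √Δ)/2 = (31 ± 8.0623)/2,
  λ_1 = 19.5311,  λ_2 = 11.4689.

Step 4 — unit eigenvector for λ_1: solve (Sigma - λ_1 I)v = 0. First row:
  (15 - 19.5311)·v_x + (-4)·v_y = 0, i.e. (-4.5311)·v_x + (-4)·v_y = 0,
  so v ∝ (b, λ_1 - a) = (-4, 4.5311); multiply by -1 so the first entry is positive: u = (4, -4.5311).
  ||u|| = √((4)² + (-4.5311)²) = √(36.5311) ≈ 6.0441,
  v_1 = u/||u|| ≈ (0.6618, -0.7497) (||v_1|| = 1).

λ_1 = 19.5311,  λ_2 = 11.4689;  v_1 ≈ (0.6618, -0.7497)


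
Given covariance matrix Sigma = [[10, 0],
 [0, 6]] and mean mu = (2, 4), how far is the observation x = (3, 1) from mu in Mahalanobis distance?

Step 1 — centre the observation: (x - mu) = (1, -3).

Step 2 — invert Sigma. det(Sigma) = 10·6 - (0)² = 60.
  Sigma^{-1} = (1/det) · [[d, -b], [-b, a]] = [[0.1, 0],
 [0, 0.1667]].

Step 3 — form the quadratic (x - mu)^T · Sigma^{-1} · (x - mu):
  Sigma^{-1} · (x - mu) = (0.1, -0.5).
  (x - mu)^T · [Sigma^{-1} · (x - mu)] = (1)·(0.1) + (-3)·(-0.5) = 1.6.

Step 4 — take square root: d = √(1.6) ≈ 1.2649.

d(x, mu) = √(1.6) ≈ 1.2649


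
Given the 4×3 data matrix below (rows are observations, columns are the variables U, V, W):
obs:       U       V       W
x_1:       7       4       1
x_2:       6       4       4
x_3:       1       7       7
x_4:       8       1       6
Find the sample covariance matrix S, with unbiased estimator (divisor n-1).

Step 1 — column means:
  mean(U) = (7 + 6 + 1 + 8) / 4 = 22/4 = 5.5
  mean(V) = (4 + 4 + 7 + 1) / 4 = 16/4 = 4
  mean(W) = (1 + 4 + 7 + 6) / 4 = 18/4 = 4.5

Step 2 — sample covariance S[i,j] = (1/(n-1)) · Σ_k (x_{k,i} - mean_i) · (x_{k,j} - mean_j), with n-1 = 3.
  S[U,U] = ((1.5)·(1.5) + (0.5)·(0.5) + (-4.5)·(-4.5) + (2.5)·(2.5)) / 3 = 29/3 = 9.6667
  S[U,V] = ((1.5)·(0) + (0.5)·(0) + (-4.5)·(3) + (2.5)·(-3)) / 3 = -21/3 = -7
  S[U,W] = ((1.5)·(-3.5) + (0.5)·(-0.5) + (-4.5)·(2.5) + (2.5)·(1.5)) / 3 = -13/3 = -4.3333
  S[V,V] = ((0)·(0) + (0)·(0) + (3)·(3) + (-3)·(-3)) / 3 = 18/3 = 6
  S[V,W] = ((0)·(-3.5) + (0)·(-0.5) + (3)·(2.5) + (-3)·(1.5)) / 3 = 3/3 = 1
  S[W,W] = ((-3.5)·(-3.5) + (-0.5)·(-0.5) + (2.5)·(2.5) + (1.5)·(1.5)) / 3 = 21/3 = 7

S is symmetric (S[j,i] = S[i,j]). Assembling:

S = [[9.6667, -7, -4.3333],
 [-7, 6, 1],
 [-4.3333, 1, 7]]


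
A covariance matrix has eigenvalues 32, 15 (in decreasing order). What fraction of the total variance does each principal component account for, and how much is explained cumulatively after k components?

Step 1 — total variance = trace(Sigma) = Σ λ_i = 32 + 15 = 47.

Step 2 — fraction explained by component i = λ_i / Σ λ:
  PC1: 32/47 = 0.6809
  PC2: 15/47 = 0.3191

Step 3 — cumulative fraction after k components = (λ_1 + ... + λ_k) / Σ λ:
  k = 1: 32/47 = 0.6809
  k = 2: (32 + 15)/47 = 47/47 = 1

Summary (fraction, with percent):

explained: PC1 0.6809 (68.09%), PC2 0.3191 (31.91%);  cumulative: 0.6809, 1


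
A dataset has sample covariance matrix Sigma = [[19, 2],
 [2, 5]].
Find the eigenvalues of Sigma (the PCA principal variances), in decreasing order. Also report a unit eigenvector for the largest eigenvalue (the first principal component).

Step 1 — characteristic polynomial of 2×2 Sigma:
  det(Sigma - λI) = λ² - trace · λ + det = 0.
  trace = 19 + 5 = 24, det = 19·5 - (2)² = 91.
Step 2 — discriminant:
  Δ = trace² - 4·det = 576 - 364 = 212.
Step 3 — eigenvalues:
  λ = (trace ± √Δ)/2 = (24 ± 14.5602)/2,
  λ_1 = 19.2801,  λ_2 = 4.7199.

Step 4 — unit eigenvector for λ_1: solve (Sigma - λ_1 I)v = 0. First row:
  (19 - 19.2801)·v_x + (2)·v_y = 0, i.e. (-0.2801)·v_x + (2)·v_y = 0,
  so v ∝ (b, λ_1 - a) = (2, 0.2801) = u.
  ||u|| = √((2)² + (0.2801)²) = √(4.0785) ≈ 2.0195,
  v_1 = u/||u|| ≈ (0.9903, 0.1387) (||v_1|| = 1).

λ_1 = 19.2801,  λ_2 = 4.7199;  v_1 ≈ (0.9903, 0.1387)


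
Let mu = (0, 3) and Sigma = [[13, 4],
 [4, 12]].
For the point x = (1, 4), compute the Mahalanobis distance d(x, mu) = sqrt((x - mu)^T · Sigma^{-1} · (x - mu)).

Step 1 — centre the observation: (x - mu) = (1, 1).

Step 2 — invert Sigma. det(Sigma) = 13·12 - (4)² = 140.
  Sigma^{-1} = (1/det) · [[d, -b], [-b, a]] = [[0.0857, -0.0286],
 [-0.0286, 0.0929]].

Step 3 — form the quadratic (x - mu)^T · Sigma^{-1} · (x - mu):
  Sigma^{-1} · (x - mu) = (0.0571, 0.0643).
  (x - mu)^T · [Sigma^{-1} · (x - mu)] = (1)·(0.0571) + (1)·(0.0643) = 0.1214.

Step 4 — take square root: d = √(0.1214) ≈ 0.3485.

d(x, mu) = √(0.1214) ≈ 0.3485


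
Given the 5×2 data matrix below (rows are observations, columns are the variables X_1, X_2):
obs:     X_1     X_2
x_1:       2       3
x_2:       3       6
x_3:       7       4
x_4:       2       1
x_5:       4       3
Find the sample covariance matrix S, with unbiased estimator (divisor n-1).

Step 1 — column means:
  mean(X_1) = (2 + 3 + 7 + 2 + 4) / 5 = 18/5 = 3.6
  mean(X_2) = (3 + 6 + 4 + 1 + 3) / 5 = 17/5 = 3.4

Step 2 — sample covariance S[i,j] = (1/(n-1)) · Σ_k (x_{k,i} - mean_i) · (x_{k,j} - mean_j), with n-1 = 4.
  S[X_1,X_1] = ((-1.6)·(-1.6) + (-0.6)·(-0.6) + (3.4)·(3.4) + (-1.6)·(-1.6) + (0.4)·(0.4)) / 4 = 17.2/4 = 4.3
  S[X_1,X_2] = ((-1.6)·(-0.4) + (-0.6)·(2.6) + (3.4)·(0.6) + (-1.6)·(-2.4) + (0.4)·(-0.4)) / 4 = 4.8/4 = 1.2
  S[X_2,X_2] = ((-0.4)·(-0.4) + (2.6)·(2.6) + (0.6)·(0.6) + (-2.4)·(-2.4) + (-0.4)·(-0.4)) / 4 = 13.2/4 = 3.3

S is symmetric (S[j,i] = S[i,j]). Assembling:

S = [[4.3, 1.2],
 [1.2, 3.3]]


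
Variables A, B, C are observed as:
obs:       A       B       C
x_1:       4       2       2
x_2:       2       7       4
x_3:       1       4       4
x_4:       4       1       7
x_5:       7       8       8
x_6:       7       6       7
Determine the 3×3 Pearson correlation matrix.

Step 1 — column means:
  mean(A) = (4 + 2 + 1 + 4 + 7 + 7) / 6 = 25/6 = 4.1667
  mean(B) = (2 + 7 + 4 + 1 + 8 + 6) / 6 = 28/6 = 4.6667
  mean(C) = (2 + 4 + 4 + 7 + 8 + 7) / 6 = 32/6 = 5.3333

Step 2 — sample variances and covariances s[i,j] = (1/(n-1)) · Σ_k (x_{k,i} - mean_i) · (x_{k,j} - mean_j), with n-1 = 5:
  s[A,A] = ((-0.1667)·(-0.1667) + (-2.1667)·(-2.1667) + (-3.1667)·(-3.1667) + (-0.1667)·(-0.1667) + (2.8333)·(2.8333) + (2.8333)·(2.8333)) / 5 = 30.8333/5 = 6.1667
  s[A,B] = ((-0.1667)·(-2.6667) + (-2.1667)·(2.3333) + (-3.1667)·(-0.6667) + (-0.1667)·(-3.6667) + (2.8333)·(3.3333) + (2.8333)·(1.3333)) / 5 = 11.3333/5 = 2.2667
  s[A,C] = ((-0.1667)·(-3.3333) + (-2.1667)·(-1.3333) + (-3.1667)·(-1.3333) + (-0.1667)·(1.6667) + (2.8333)·(2.6667) + (2.8333)·(1.6667)) / 5 = 19.6667/5 = 3.9333
  s[B,B] = ((-2.6667)·(-2.6667) + (2.3333)·(2.3333) + (-0.6667)·(-0.6667) + (-3.6667)·(-3.6667) + (3.3333)·(3.3333) + (1.3333)·(1.3333)) / 5 = 39.3333/5 = 7.8667
  s[B,C] = ((-2.6667)·(-3.3333) + (2.3333)·(-1.3333) + (-0.6667)·(-1.3333) + (-3.6667)·(1.6667) + (3.3333)·(2.6667) + (1.3333)·(1.6667)) / 5 = 11.6667/5 = 2.3333
  s[C,C] = ((-3.3333)·(-3.3333) + (-1.3333)·(-1.3333) + (-1.3333)·(-1.3333) + (1.6667)·(1.6667) + (2.6667)·(2.6667) + (1.6667)·(1.6667)) / 5 = 27.3333/5 = 5.4667
  Sample standard deviations s_i = √(s[i,i]):
  s(A) = √(6.1667) = 2.4833
  s(B) = √(7.8667) = 2.8048
  s(C) = √(5.4667) = 2.3381

Step 3 — r_{ij} = s_{ij} / (s_i · s_j):
  r[A,A] = 1 (diagonal).
  r[A,B] = 2.2667 / (2.4833 · 2.8048) = 2.2667 / 6.965 = 0.3254
  r[A,C] = 3.9333 / (2.4833 · 2.3381) = 3.9333 / 5.8061 = 0.6774
  r[B,B] = 1 (diagonal).
  r[B,C] = 2.3333 / (2.8048 · 2.3381) = 2.3333 / 6.5578 = 0.3558
  r[C,C] = 1 (diagonal).

R is symmetric with unit diagonal. Assembling:

R = [[1, 0.3254, 0.6774],
 [0.3254, 1, 0.3558],
 [0.6774, 0.3558, 1]]
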